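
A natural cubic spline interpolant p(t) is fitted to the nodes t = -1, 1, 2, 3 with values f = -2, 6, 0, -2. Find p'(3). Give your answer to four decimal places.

-0.5217

Let M_i = p''(x_i). Step sizes h_i = 2, 1, 1; slopes of the chords Δ_i = (y_(i+1) - y_i)/h_i = 4, -6, -2.
  2·M_0 + 6·M_1 + 1·M_2 = 6(Δ_1 - Δ_0) = -60
  1·M_1 + 4·M_2 + 1·M_3 = 6(Δ_2 - Δ_1) = 24
Natural end conditions: M_0 = M_3 = 0.
Forward elimination and back-substitution give M_0 = 0, M_1 = -264/23, M_2 = 204/23, M_3 = 0.
On [2, 3], p'(t) = b_2 + 2c_2·(t - 2) + 3d_2·(t - 2)² with b_2 = Δ_2 - h_2(2M_2 + M_3)/6 = -114/23, c_2 = M_2/2 = 102/23, d_2 = (M_3 - M_2)/(6h_2) = -34/23. So p'(3) = -12/23.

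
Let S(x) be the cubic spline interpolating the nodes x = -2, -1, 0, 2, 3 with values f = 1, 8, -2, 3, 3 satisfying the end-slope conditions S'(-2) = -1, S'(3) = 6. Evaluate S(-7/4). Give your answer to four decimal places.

With M_i denoting the second derivative at x_i, h_i = 1, 1, 2, 1, and Δ_i = (y_(i+1) − y_i)/h_i = 7, -10, 5/2, 0:
  1·M_0 + 4·M_1 + 1·M_2 = 6(Δ_1 - Δ_0) = -102
  1·M_1 + 6·M_2 + 2·M_3 = 6(Δ_2 - Δ_1) = 75
  2·M_2 + 6·M_3 + 1·M_4 = 6(Δ_3 - Δ_2) = -15
Clamped end conditions give two more equations: 2h_0·M_0 + h_0·M_1 = 6(Δ_0 - S'(-2)) = 48 and h_3·M_3 + 2h_3·M_4 = 6(S'(3) - Δ_3) = 36.
Forward elimination and back-substitution give M_0 = 5827/128, M_1 = -2755/64, M_2 = 3157/128, M_3 = -479/32, M_4 = 1631/64.
On [-2, -1], S(x) = 1 - 1·(x + 2) + 5827/256·(x + 2)² - 3779/256·(x + 2)³.
With (x + 2) = 1/4: S(-7/4) = 31817/16384.

1.9420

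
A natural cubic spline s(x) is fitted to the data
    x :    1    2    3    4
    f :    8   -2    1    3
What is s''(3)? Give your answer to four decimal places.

-6.8000

Put σ_i = s'' at the i-th knot. Here h = (1, 1, 1) and Δ = (-10, 3, 2), so the interior equations h_(i-1)·σ_(i-1) + 2(h_(i-1)+h_i)·σ_i + h_i·σ_(i+1) = 6(Δ_i − Δ_(i-1)) read
  1·σ_0 + 4·σ_1 + 1·σ_2 = 6(Δ_1 - Δ_0) = 78
  1·σ_1 + 4·σ_2 + 1·σ_3 = 6(Δ_2 - Δ_1) = -6
Natural end conditions: σ_0 = σ_3 = 0.
Solving the tridiagonal system: σ_0 = 0, σ_1 = 106/5, σ_2 = -34/5, σ_3 = 0.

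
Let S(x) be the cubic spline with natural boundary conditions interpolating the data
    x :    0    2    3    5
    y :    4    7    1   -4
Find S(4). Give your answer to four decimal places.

Put m_i = S'' at the i-th knot. Here h = (2, 1, 2) and Δ = (3/2, -6, -5/2), so the interior equations h_(i-1)·m_(i-1) + 2(h_(i-1)+h_i)·m_i + h_i·m_(i+1) = 6(Δ_i − Δ_(i-1)) read
  2·m_0 + 6·m_1 + 1·m_2 = 6(Δ_1 - Δ_0) = -45
  1·m_1 + 6·m_2 + 2·m_3 = 6(Δ_2 - Δ_1) = 21
Natural end conditions: m_0 = m_3 = 0.
Forward elimination and back-substitution give m_0 = 0, m_1 = -291/35, m_2 = 171/35, m_3 = 0.
On [3, 5], S(x) = 1 - 403/70·(x - 3) + 171/70·(x - 3)² - 57/140·(x - 3)³.
With (x - 3) = 1: S(4) = -381/140.

-2.7214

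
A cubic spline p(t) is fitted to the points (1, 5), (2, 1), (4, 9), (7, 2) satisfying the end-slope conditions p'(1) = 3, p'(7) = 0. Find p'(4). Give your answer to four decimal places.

3.2632

Write σ_i for p''(x_i). With h_i = 1, 2, 3 and divided differences Δ_i = -4, 4, -7/3, the continuity of p' gives the tridiagonal system
  1·σ_0 + 6·σ_1 + 2·σ_2 = 6(Δ_1 - Δ_0) = 48
  2·σ_1 + 10·σ_2 + 3·σ_3 = 6(Δ_2 - Δ_1) = -38
Clamped end conditions give two more equations: 2h_0·σ_0 + h_0·σ_1 = 6(Δ_0 - p'(1)) = -42 and h_2·σ_2 + 2h_2·σ_3 = 6(p'(7) - Δ_2) = 14.
Solving: σ_0 = -1648/57, σ_1 = 902/57, σ_2 = -514/57, σ_3 = 130/19.
On [4, 7], p'(t) = b_2 + 2c_2·(t - 4) + 3d_2·(t - 4)² with b_2 = Δ_2 - h_2(2σ_2 + σ_3)/6 = 62/19, c_2 = σ_2/2 = -257/57, d_2 = (σ_3 - σ_2)/(6h_2) = 452/513. So p'(4) = 62/19.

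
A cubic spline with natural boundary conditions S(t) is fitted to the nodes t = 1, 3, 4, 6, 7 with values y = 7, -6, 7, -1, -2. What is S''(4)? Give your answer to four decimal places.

-24.6774

Write m_i for S''(x_i). With h_i = 2, 1, 2, 1 and divided differences Δ_i = -13/2, 13, -4, -1, the continuity of S' gives the tridiagonal system
  2·m_0 + 6·m_1 + 1·m_2 = 6(Δ_1 - Δ_0) = 117
  1·m_1 + 6·m_2 + 2·m_3 = 6(Δ_2 - Δ_1) = -102
  2·m_2 + 6·m_3 + 1·m_4 = 6(Δ_3 - Δ_2) = 18
Natural end conditions: m_0 = m_4 = 0.
Solving: m_0 = 0, m_1 = 732/31, m_2 = -765/31, m_3 = 348/31, m_4 = 0.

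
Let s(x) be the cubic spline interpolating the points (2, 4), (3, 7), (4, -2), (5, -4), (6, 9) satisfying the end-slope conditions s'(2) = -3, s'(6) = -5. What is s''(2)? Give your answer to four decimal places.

31.9643

Let m_i = s''(x_i). Step sizes h_i = 1, 1, 1, 1; slopes of the chords Δ_i = (y_(i+1) - y_i)/h_i = 3, -9, -2, 13.
  1·m_0 + 4·m_1 + 1·m_2 = 6(Δ_1 - Δ_0) = -72
  1·m_1 + 4·m_2 + 1·m_3 = 6(Δ_2 - Δ_1) = 42
  1·m_2 + 4·m_3 + 1·m_4 = 6(Δ_3 - Δ_2) = 90
Clamped end conditions give two more equations: 2h_0·m_0 + h_0·m_1 = 6(Δ_0 - s'(2)) = 36 and h_3·m_3 + 2h_3·m_4 = 6(s'(6) - Δ_3) = -108.
Hence m_0 = 895/28, m_1 = -391/14, m_2 = 31/4, m_3 = 545/14, m_4 = -2057/28.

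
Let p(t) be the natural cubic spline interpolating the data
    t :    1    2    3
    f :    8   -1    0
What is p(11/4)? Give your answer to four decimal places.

-0.8359

Put m_i = p'' at the i-th knot. Here h = (1, 1) and Δ = (-9, 1), so the interior equations h_(i-1)·m_(i-1) + 2(h_(i-1)+h_i)·m_i + h_i·m_(i+1) = 6(Δ_i − Δ_(i-1)) read
  1·m_0 + 4·m_1 + 1·m_2 = 6(Δ_1 - Δ_0) = 60
Natural end conditions: m_0 = m_2 = 0.
Solving the tridiagonal system: m_0 = 0, m_1 = 15, m_2 = 0.
On [2, 3], p(t) = -1 - 4·(t - 2) + 15/2·(t - 2)² - 5/2·(t - 2)³.
With (t - 2) = 3/4: p(11/4) = -107/128.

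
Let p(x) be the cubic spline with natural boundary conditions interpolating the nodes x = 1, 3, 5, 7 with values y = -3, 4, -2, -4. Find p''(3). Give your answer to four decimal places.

-5.6000

Write M_i for p''(x_i). With h_i = 2, 2, 2 and divided differences Δ_i = 7/2, -3, -1, the continuity of p' gives the tridiagonal system
  2·M_0 + 8·M_1 + 2·M_2 = 6(Δ_1 - Δ_0) = -39
  2·M_1 + 8·M_2 + 2·M_3 = 6(Δ_2 - Δ_1) = 12
Natural end conditions: M_0 = M_3 = 0.
Solving: M_0 = 0, M_1 = -28/5, M_2 = 29/10, M_3 = 0.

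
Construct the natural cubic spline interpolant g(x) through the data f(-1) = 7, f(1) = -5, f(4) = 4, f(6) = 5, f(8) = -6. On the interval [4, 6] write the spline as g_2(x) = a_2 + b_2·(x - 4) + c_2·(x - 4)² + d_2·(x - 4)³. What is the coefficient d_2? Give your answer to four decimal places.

Let m_i = g''(x_i). Step sizes h_i = 2, 3, 2, 2; slopes of the chords Δ_i = (y_(i+1) - y_i)/h_i = -6, 3, 1/2, -11/2.
  2·m_0 + 10·m_1 + 3·m_2 = 6(Δ_1 - Δ_0) = 54
  3·m_1 + 10·m_2 + 2·m_3 = 6(Δ_2 - Δ_1) = -15
  2·m_2 + 8·m_3 + 2·m_4 = 6(Δ_3 - Δ_2) = -36
Natural end conditions: m_0 = m_4 = 0.
Forward elimination and back-substitution give m_0 = 0, m_1 = 531/86, m_2 = -111/43, m_3 = -663/172, m_4 = 0.
On [4, 6], with g_2(x) = a_2 + b_2·(x - 4) + c_2·(x - 4)² + d_2·(x - 4)³: c_2 = m_2/2 = -111/86, d_2 = (m_3 - m_2)/(6h_2) = -73/688, b_2 = Δ_2 - h_2(2m_2 + m_3)/6 = 603/172.

-0.1061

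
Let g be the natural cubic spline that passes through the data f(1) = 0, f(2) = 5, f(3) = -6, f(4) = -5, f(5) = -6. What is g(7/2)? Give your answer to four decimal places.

Let σ_i = g''(x_i). Step sizes h_i = 1, 1, 1, 1; slopes of the chords Δ_i = (y_(i+1) - y_i)/h_i = 5, -11, 1, -1.
  1·σ_0 + 4·σ_1 + 1·σ_2 = 6(Δ_1 - Δ_0) = -96
  1·σ_1 + 4·σ_2 + 1·σ_3 = 6(Δ_2 - Δ_1) = 72
  1·σ_2 + 4·σ_3 + 1·σ_4 = 6(Δ_3 - Δ_2) = -12
Natural end conditions: σ_0 = σ_4 = 0.
Solving: σ_0 = 0, σ_1 = -435/14, σ_2 = 198/7, σ_3 = -141/14, σ_4 = 0.
On [3, 4], g(x) = -6 - 27/4·(x - 3) + 99/7·(x - 3)² - 179/28·(x - 3)³.
With (x - 3) = 1/2: g(7/2) = -1487/224.

-6.6384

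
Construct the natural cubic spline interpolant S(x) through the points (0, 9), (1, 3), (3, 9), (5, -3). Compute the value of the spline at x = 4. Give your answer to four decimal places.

Put σ_i = S'' at the i-th knot. Here h = (1, 2, 2) and Δ = (-6, 3, -6), so the interior equations h_(i-1)·σ_(i-1) + 2(h_(i-1)+h_i)·σ_i + h_i·σ_(i+1) = 6(Δ_i − Δ_(i-1)) read
  1·σ_0 + 6·σ_1 + 2·σ_2 = 6(Δ_1 - Δ_0) = 54
  2·σ_1 + 8·σ_2 + 2·σ_3 = 6(Δ_2 - Δ_1) = -54
Natural end conditions: σ_0 = σ_3 = 0.
Solving the tridiagonal system: σ_0 = 0, σ_1 = 135/11, σ_2 = -108/11, σ_3 = 0.
On [3, 5], S(x) = 9 + 6/11·(x - 3) - 54/11·(x - 3)² + 9/11·(x - 3)³.
With (x - 3) = 1: S(4) = 60/11.

5.4545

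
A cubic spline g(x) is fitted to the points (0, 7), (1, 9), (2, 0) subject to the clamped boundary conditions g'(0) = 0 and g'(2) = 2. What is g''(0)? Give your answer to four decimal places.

23.5000

Write σ_i for g''(x_i). With h_i = 1, 1 and divided differences Δ_i = 2, -9, the continuity of g' gives the tridiagonal system
  1·σ_0 + 4·σ_1 + 1·σ_2 = 6(Δ_1 - Δ_0) = -66
Clamped end conditions give two more equations: 2h_0·σ_0 + h_0·σ_1 = 6(Δ_0 - g'(0)) = 12 and h_1·σ_1 + 2h_1·σ_2 = 6(g'(2) - Δ_1) = 66.
Solving: σ_0 = 47/2, σ_1 = -35, σ_2 = 101/2.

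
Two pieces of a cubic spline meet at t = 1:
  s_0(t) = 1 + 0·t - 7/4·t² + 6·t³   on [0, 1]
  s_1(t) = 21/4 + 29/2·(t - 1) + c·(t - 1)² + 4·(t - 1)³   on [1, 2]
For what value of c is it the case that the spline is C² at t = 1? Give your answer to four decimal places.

s_0''(t) = -7/2 + 36·t, so s_0''(1) = 65/2. On the right, s_1''(1) = 2c, so c = 65/4.

16.2500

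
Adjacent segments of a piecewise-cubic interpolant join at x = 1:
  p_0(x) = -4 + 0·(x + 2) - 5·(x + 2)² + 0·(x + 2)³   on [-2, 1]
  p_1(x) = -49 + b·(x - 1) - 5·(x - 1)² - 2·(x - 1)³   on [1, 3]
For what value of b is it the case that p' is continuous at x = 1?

p_0'(x) = 0 - 10·(x + 2) + 0·(x + 2)², so p_0'(1) = -30. On the right, p_1'(1) = b, so b = -30.

-30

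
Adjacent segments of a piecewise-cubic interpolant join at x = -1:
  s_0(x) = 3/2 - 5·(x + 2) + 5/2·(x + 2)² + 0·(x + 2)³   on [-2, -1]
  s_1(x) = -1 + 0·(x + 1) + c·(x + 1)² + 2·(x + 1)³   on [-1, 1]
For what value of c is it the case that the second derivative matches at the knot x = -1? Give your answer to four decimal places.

s_0''(x) = 5 + 0·(x + 2), so s_0''(-1) = 5. On the right, s_1''(-1) = 2c, so c = 5/2.

2.5000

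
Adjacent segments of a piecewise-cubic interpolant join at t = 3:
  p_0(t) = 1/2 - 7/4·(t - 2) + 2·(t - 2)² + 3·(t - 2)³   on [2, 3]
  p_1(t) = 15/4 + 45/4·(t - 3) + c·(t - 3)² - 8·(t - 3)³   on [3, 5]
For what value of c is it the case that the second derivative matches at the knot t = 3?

11

p_0''(t) = 4 + 18·(t - 2), so p_0''(3) = 22. On the right, p_1''(3) = 2c, so c = 11.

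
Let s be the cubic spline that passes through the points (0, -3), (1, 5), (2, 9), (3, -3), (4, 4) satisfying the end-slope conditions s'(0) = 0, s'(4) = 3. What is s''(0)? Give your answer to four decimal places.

With M_i denoting the second derivative at x_i, h_i = 1, 1, 1, 1, and Δ_i = (y_(i+1) − y_i)/h_i = 8, 4, -12, 7:
  1·M_0 + 4·M_1 + 1·M_2 = 6(Δ_1 - Δ_0) = -24
  1·M_1 + 4·M_2 + 1·M_3 = 6(Δ_2 - Δ_1) = -96
  1·M_2 + 4·M_3 + 1·M_4 = 6(Δ_3 - Δ_2) = 114
Clamped end conditions give two more equations: 2h_0·M_0 + h_0·M_1 = 6(Δ_0 - s'(0)) = 48 and h_3·M_3 + 2h_3·M_4 = 6(s'(4) - Δ_3) = -24.
Hence M_0 = 363/14, M_1 = -27/7, M_2 = -69/2, M_3 = 321/7, M_4 = -489/14.

25.9286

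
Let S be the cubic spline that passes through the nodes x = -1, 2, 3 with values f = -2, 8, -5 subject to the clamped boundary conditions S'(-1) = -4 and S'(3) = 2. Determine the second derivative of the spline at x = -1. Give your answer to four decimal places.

21.0833

Write σ_i for S''(x_i). With h_i = 3, 1 and divided differences Δ_i = 10/3, -13, the continuity of S' gives the tridiagonal system
  3·σ_0 + 8·σ_1 + 1·σ_2 = 6(Δ_1 - Δ_0) = -98
Clamped end conditions give two more equations: 2h_0·σ_0 + h_0·σ_1 = 6(Δ_0 - S'(-1)) = 44 and h_1·σ_1 + 2h_1·σ_2 = 6(S'(3) - Δ_1) = 90.
Forward elimination and back-substitution give σ_0 = 253/12, σ_1 = -55/2, σ_2 = 235/4.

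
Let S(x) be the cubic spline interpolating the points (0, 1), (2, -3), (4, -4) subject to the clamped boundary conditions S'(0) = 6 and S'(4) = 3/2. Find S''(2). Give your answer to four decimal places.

4.5000

Let σ_i = S''(x_i). Step sizes h_i = 2, 2; slopes of the chords Δ_i = (y_(i+1) - y_i)/h_i = -2, -1/2.
  2·σ_0 + 8·σ_1 + 2·σ_2 = 6(Δ_1 - Δ_0) = 9
Clamped end conditions give two more equations: 2h_0·σ_0 + h_0·σ_1 = 6(Δ_0 - S'(0)) = -48 and h_1·σ_1 + 2h_1·σ_2 = 6(S'(4) - Δ_1) = 12.
Solving the tridiagonal system: σ_0 = -57/4, σ_1 = 9/2, σ_2 = 3/4.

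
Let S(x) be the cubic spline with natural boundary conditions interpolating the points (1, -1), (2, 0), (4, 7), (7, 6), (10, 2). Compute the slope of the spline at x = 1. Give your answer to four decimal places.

0.4118

Put σ_i = S'' at the i-th knot. Here h = (1, 2, 3, 3) and Δ = (1, 7/2, -1/3, -4/3), so the interior equations h_(i-1)·σ_(i-1) + 2(h_(i-1)+h_i)·σ_i + h_i·σ_(i+1) = 6(Δ_i − Δ_(i-1)) read
  1·σ_0 + 6·σ_1 + 2·σ_2 = 6(Δ_1 - Δ_0) = 15
  2·σ_1 + 10·σ_2 + 3·σ_3 = 6(Δ_2 - Δ_1) = -23
  3·σ_2 + 12·σ_3 + 3·σ_4 = 6(Δ_3 - Δ_2) = -6
Natural end conditions: σ_0 = σ_4 = 0.
Hence σ_0 = 0, σ_1 = 727/206, σ_2 = -318/103, σ_3 = 28/103, σ_4 = 0.
On [1, 2], S'(x) = b_0 + 2c_0·(x - 1) + 3d_0·(x - 1)² with b_0 = Δ_0 - h_0(2σ_0 + σ_1)/6 = 509/1236, c_0 = σ_0/2 = 0, d_0 = (σ_1 - σ_0)/(6h_0) = 727/1236. So S'(1) = 509/1236.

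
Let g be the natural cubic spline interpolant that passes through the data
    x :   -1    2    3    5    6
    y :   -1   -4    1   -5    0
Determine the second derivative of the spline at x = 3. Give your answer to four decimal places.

-13.1520

With σ_i denoting the second derivative at x_i, h_i = 3, 1, 2, 1, and Δ_i = (y_(i+1) − y_i)/h_i = -1, 5, -3, 5:
  3·σ_0 + 8·σ_1 + 1·σ_2 = 6(Δ_1 - Δ_0) = 36
  1·σ_1 + 6·σ_2 + 2·σ_3 = 6(Δ_2 - Δ_1) = -48
  2·σ_2 + 6·σ_3 + 1·σ_4 = 6(Δ_3 - Δ_2) = 48
Natural end conditions: σ_0 = σ_4 = 0.
Forward elimination and back-substitution give σ_0 = 0, σ_1 = 768/125, σ_2 = -1644/125, σ_3 = 1548/125, σ_4 = 0.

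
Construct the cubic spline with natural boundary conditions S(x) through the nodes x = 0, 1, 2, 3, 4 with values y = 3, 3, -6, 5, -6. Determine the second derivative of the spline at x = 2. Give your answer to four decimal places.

47.5714

With M_i denoting the second derivative at x_i, h_i = 1, 1, 1, 1, and Δ_i = (y_(i+1) − y_i)/h_i = 0, -9, 11, -11:
  1·M_0 + 4·M_1 + 1·M_2 = 6(Δ_1 - Δ_0) = -54
  1·M_1 + 4·M_2 + 1·M_3 = 6(Δ_2 - Δ_1) = 120
  1·M_2 + 4·M_3 + 1·M_4 = 6(Δ_3 - Δ_2) = -132
Natural end conditions: M_0 = M_4 = 0.
Solving the tridiagonal system: M_0 = 0, M_1 = -711/28, M_2 = 333/7, M_3 = -1257/28, M_4 = 0.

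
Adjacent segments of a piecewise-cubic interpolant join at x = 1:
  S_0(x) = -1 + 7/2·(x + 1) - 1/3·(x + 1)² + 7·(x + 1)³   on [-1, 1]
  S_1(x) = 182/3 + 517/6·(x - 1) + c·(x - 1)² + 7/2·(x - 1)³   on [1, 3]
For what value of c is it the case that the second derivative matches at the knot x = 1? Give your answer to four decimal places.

S_0''(x) = -2/3 + 42·(x + 1), so S_0''(1) = 250/3. On the right, S_1''(1) = 2c, so c = 125/3.

41.6667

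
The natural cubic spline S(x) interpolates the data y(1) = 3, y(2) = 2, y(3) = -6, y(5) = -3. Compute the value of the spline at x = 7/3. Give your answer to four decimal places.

Put σ_i = S'' at the i-th knot. Here h = (1, 1, 2) and Δ = (-1, -8, 3/2), so the interior equations h_(i-1)·σ_(i-1) + 2(h_(i-1)+h_i)·σ_i + h_i·σ_(i+1) = 6(Δ_i − Δ_(i-1)) read
  1·σ_0 + 4·σ_1 + 1·σ_2 = 6(Δ_1 - Δ_0) = -42
  1·σ_1 + 6·σ_2 + 2·σ_3 = 6(Δ_2 - Δ_1) = 57
Natural end conditions: σ_0 = σ_3 = 0.
Forward elimination and back-substitution give σ_0 = 0, σ_1 = -309/23, σ_2 = 270/23, σ_3 = 0.
On [2, 3], S(x) = 2 - 126/23·(x - 2) - 309/46·(x - 2)² + 193/46·(x - 2)³.
With (x - 2) = 1/3: S(7/3) = -259/621.

-0.4171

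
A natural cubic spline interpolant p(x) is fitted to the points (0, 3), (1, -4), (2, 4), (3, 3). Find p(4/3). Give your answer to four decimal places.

-2.0296

With σ_i denoting the second derivative at x_i, h_i = 1, 1, 1, and Δ_i = (y_(i+1) − y_i)/h_i = -7, 8, -1:
  1·σ_0 + 4·σ_1 + 1·σ_2 = 6(Δ_1 - Δ_0) = 90
  1·σ_1 + 4·σ_2 + 1·σ_3 = 6(Δ_2 - Δ_1) = -54
Natural end conditions: σ_0 = σ_3 = 0.
Hence σ_0 = 0, σ_1 = 138/5, σ_2 = -102/5, σ_3 = 0.
On [1, 2], p(x) = -4 + 11/5·(x - 1) + 69/5·(x - 1)² - 8·(x - 1)³.
With (x - 1) = 1/3: p(4/3) = -274/135.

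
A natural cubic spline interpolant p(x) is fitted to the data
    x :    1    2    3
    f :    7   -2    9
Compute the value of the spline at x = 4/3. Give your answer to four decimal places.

Let m_i = p''(x_i). Step sizes h_i = 1, 1; slopes of the chords Δ_i = (y_(i+1) - y_i)/h_i = -9, 11.
  1·m_0 + 4·m_1 + 1·m_2 = 6(Δ_1 - Δ_0) = 120
Natural end conditions: m_0 = m_2 = 0.
Solving: m_0 = 0, m_1 = 30, m_2 = 0.
On [1, 2], p(x) = 7 - 14·(x - 1) + 0·(x - 1)² + 5·(x - 1)³.
With (x - 1) = 1/3: p(4/3) = 68/27.

2.5185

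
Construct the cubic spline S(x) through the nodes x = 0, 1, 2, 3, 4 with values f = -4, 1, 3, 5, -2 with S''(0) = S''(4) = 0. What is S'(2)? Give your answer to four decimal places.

2.7500

Write M_i for S''(x_i). With h_i = 1, 1, 1, 1 and divided differences Δ_i = 5, 2, 2, -7, the continuity of S' gives the tridiagonal system
  1·M_0 + 4·M_1 + 1·M_2 = 6(Δ_1 - Δ_0) = -18
  1·M_1 + 4·M_2 + 1·M_3 = 6(Δ_2 - Δ_1) = 0
  1·M_2 + 4·M_3 + 1·M_4 = 6(Δ_3 - Δ_2) = -54
Natural end conditions: M_0 = M_4 = 0.
Forward elimination and back-substitution give M_0 = 0, M_1 = -81/14, M_2 = 36/7, M_3 = -207/14, M_4 = 0.
On [2, 3], S'(x) = b_2 + 2c_2·(x - 2) + 3d_2·(x - 2)² with b_2 = Δ_2 - h_2(2M_2 + M_3)/6 = 11/4, c_2 = M_2/2 = 18/7, d_2 = (M_3 - M_2)/(6h_2) = -93/28. So S'(2) = 11/4.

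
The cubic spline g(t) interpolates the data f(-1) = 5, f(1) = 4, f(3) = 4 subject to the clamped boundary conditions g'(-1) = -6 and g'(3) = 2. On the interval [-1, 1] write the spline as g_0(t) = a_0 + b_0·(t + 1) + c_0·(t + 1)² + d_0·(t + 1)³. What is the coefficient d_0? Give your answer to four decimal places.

-1.0938

Write σ_i for g''(x_i). With h_i = 2, 2 and divided differences Δ_i = -1/2, 0, the continuity of g' gives the tridiagonal system
  2·σ_0 + 8·σ_1 + 2·σ_2 = 6(Δ_1 - Δ_0) = 3
Clamped end conditions give two more equations: 2h_0·σ_0 + h_0·σ_1 = 6(Δ_0 - g'(-1)) = 33 and h_1·σ_1 + 2h_1·σ_2 = 6(g'(3) - Δ_1) = 12.
Solving: σ_0 = 79/8, σ_1 = -13/4, σ_2 = 37/8.
On [-1, 1], with g_0(t) = a_0 + b_0·(t + 1) + c_0·(t + 1)² + d_0·(t + 1)³: c_0 = σ_0/2 = 79/16, d_0 = (σ_1 - σ_0)/(6h_0) = -35/32, b_0 = Δ_0 - h_0(2σ_0 + σ_1)/6 = -6.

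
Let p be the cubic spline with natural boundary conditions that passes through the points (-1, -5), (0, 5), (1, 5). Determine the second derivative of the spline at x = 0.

-15

Let M_i = p''(x_i). Step sizes h_i = 1, 1; slopes of the chords Δ_i = (y_(i+1) - y_i)/h_i = 10, 0.
  1·M_0 + 4·M_1 + 1·M_2 = 6(Δ_1 - Δ_0) = -60
Natural end conditions: M_0 = M_2 = 0.
Solving: M_0 = 0, M_1 = -15, M_2 = 0.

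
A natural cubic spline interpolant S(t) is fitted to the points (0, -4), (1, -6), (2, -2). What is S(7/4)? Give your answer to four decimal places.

With σ_i denoting the second derivative at x_i, h_i = 1, 1, and Δ_i = (y_(i+1) − y_i)/h_i = -2, 4:
  1·σ_0 + 4·σ_1 + 1·σ_2 = 6(Δ_1 - Δ_0) = 36
Natural end conditions: σ_0 = σ_2 = 0.
Hence σ_0 = 0, σ_1 = 9, σ_2 = 0.
On [1, 2], S(t) = -6 + 1·(t - 1) + 9/2·(t - 1)² - 3/2·(t - 1)³.
With (t - 1) = 3/4: S(7/4) = -429/128.

-3.3516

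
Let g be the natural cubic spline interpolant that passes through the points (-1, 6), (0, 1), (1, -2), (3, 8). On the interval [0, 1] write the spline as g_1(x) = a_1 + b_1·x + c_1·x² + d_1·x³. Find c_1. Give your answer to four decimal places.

With m_i denoting the second derivative at x_i, h_i = 1, 1, 2, and Δ_i = (y_(i+1) − y_i)/h_i = -5, -3, 5:
  1·m_0 + 4·m_1 + 1·m_2 = 6(Δ_1 - Δ_0) = 12
  1·m_1 + 6·m_2 + 2·m_3 = 6(Δ_2 - Δ_1) = 48
Natural end conditions: m_0 = m_3 = 0.
Hence m_0 = 0, m_1 = 24/23, m_2 = 180/23, m_3 = 0.
On [0, 1], with g_1(x) = a_1 + b_1·x + c_1·x² + d_1·x³: c_1 = m_1/2 = 12/23, d_1 = (m_2 - m_1)/(6h_1) = 26/23, b_1 = Δ_1 - h_1(2m_1 + m_2)/6 = -107/23.

0.5217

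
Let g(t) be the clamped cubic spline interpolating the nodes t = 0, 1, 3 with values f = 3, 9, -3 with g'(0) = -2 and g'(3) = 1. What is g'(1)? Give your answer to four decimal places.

3.5000

With σ_i denoting the second derivative at x_i, h_i = 1, 2, and Δ_i = (y_(i+1) − y_i)/h_i = 6, -6:
  1·σ_0 + 6·σ_1 + 2·σ_2 = 6(Δ_1 - Δ_0) = -72
Clamped end conditions give two more equations: 2h_0·σ_0 + h_0·σ_1 = 6(Δ_0 - g'(0)) = 48 and h_1·σ_1 + 2h_1·σ_2 = 6(g'(3) - Δ_1) = 42.
Hence σ_0 = 37, σ_1 = -26, σ_2 = 47/2.
On [1, 3], g'(t) = b_1 + 2c_1·(t - 1) + 3d_1·(t - 1)² with b_1 = Δ_1 - h_1(2σ_1 + σ_2)/6 = 7/2, c_1 = σ_1/2 = -13, d_1 = (σ_2 - σ_1)/(6h_1) = 33/8. So g'(1) = 7/2.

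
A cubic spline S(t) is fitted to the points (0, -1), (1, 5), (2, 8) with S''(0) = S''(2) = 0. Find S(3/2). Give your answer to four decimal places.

With M_i denoting the second derivative at x_i, h_i = 1, 1, and Δ_i = (y_(i+1) − y_i)/h_i = 6, 3:
  1·M_0 + 4·M_1 + 1·M_2 = 6(Δ_1 - Δ_0) = -18
Natural end conditions: M_0 = M_2 = 0.
Hence M_0 = 0, M_1 = -9/2, M_2 = 0.
On [1, 2], S(t) = 5 + 9/2·(t - 1) - 9/4·(t - 1)² + 3/4·(t - 1)³.
With (t - 1) = 1/2: S(3/2) = 217/32.

6.7813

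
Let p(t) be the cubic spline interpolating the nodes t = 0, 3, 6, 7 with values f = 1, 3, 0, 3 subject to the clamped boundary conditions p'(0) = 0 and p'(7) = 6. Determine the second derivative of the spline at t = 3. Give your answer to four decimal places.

With M_i denoting the second derivative at x_i, h_i = 3, 3, 1, and Δ_i = (y_(i+1) − y_i)/h_i = 2/3, -1, 3:
  3·M_0 + 12·M_1 + 3·M_2 = 6(Δ_1 - Δ_0) = -10
  3·M_1 + 8·M_2 + 1·M_3 = 6(Δ_2 - Δ_1) = 24
Clamped end conditions give two more equations: 2h_0·M_0 + h_0·M_1 = 6(Δ_0 - p'(0)) = 4 and h_2·M_2 + 2h_2·M_3 = 6(p'(7) - Δ_2) = 18.
Solving: M_0 = 152/93, M_1 = -60/31, M_2 = 86/31, M_3 = 236/31.

-1.9355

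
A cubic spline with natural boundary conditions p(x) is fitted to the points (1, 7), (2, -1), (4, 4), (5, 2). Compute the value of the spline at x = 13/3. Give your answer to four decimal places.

Write M_i for p''(x_i). With h_i = 1, 2, 1 and divided differences Δ_i = -8, 5/2, -2, the continuity of p' gives the tridiagonal system
  1·M_0 + 6·M_1 + 2·M_2 = 6(Δ_1 - Δ_0) = 63
  2·M_1 + 6·M_2 + 1·M_3 = 6(Δ_2 - Δ_1) = -27
Natural end conditions: M_0 = M_3 = 0.
Hence M_0 = 0, M_1 = 27/2, M_2 = -9, M_3 = 0.
On [4, 5], p(x) = 4 + 1·(x - 4) - 9/2·(x - 4)² + 3/2·(x - 4)³.
With (x - 4) = 1/3: p(13/3) = 35/9.

3.8889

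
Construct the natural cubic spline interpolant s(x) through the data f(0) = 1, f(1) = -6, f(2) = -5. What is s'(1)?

-3

Write σ_i for s''(x_i). With h_i = 1, 1 and divided differences Δ_i = -7, 1, the continuity of s' gives the tridiagonal system
  1·σ_0 + 4·σ_1 + 1·σ_2 = 6(Δ_1 - Δ_0) = 48
Natural end conditions: σ_0 = σ_2 = 0.
Solving the tridiagonal system: σ_0 = 0, σ_1 = 12, σ_2 = 0.
On [1, 2], s'(x) = b_1 + 2c_1·(x - 1) + 3d_1·(x - 1)² with b_1 = Δ_1 - h_1(2σ_1 + σ_2)/6 = -3, c_1 = σ_1/2 = 6, d_1 = (σ_2 - σ_1)/(6h_1) = -2. So s'(1) = -3.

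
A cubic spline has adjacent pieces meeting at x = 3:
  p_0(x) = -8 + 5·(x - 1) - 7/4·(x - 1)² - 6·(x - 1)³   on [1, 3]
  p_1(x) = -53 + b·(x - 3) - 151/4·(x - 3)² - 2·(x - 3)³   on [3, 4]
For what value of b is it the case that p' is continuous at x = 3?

p_0'(x) = 5 - 7/2·(x - 1) - 18·(x - 1)², so p_0'(3) = -74. On the right, p_1'(3) = b, so b = -74.

-74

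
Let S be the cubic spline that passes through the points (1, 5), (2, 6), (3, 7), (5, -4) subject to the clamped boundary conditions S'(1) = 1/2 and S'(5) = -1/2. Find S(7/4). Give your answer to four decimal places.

5.5923

Let M_i = S''(x_i). Step sizes h_i = 1, 1, 2; slopes of the chords Δ_i = (y_(i+1) - y_i)/h_i = 1, 1, -11/2.
  1·M_0 + 4·M_1 + 1·M_2 = 6(Δ_1 - Δ_0) = 0
  1·M_1 + 6·M_2 + 2·M_3 = 6(Δ_2 - Δ_1) = -39
Clamped end conditions give two more equations: 2h_0·M_0 + h_0·M_1 = 6(Δ_0 - S'(1)) = 3 and h_2·M_2 + 2h_2·M_3 = 6(S'(5) - Δ_2) = 30.
Forward elimination and back-substitution give M_0 = 1/11, M_1 = 31/11, M_2 = -125/11, M_3 = 145/11.
On [1, 2], S(x) = 5 + 1/2·(x - 1) + 1/22·(x - 1)² + 5/11·(x - 1)³.
With (x - 1) = 3/4: S(7/4) = 3937/704.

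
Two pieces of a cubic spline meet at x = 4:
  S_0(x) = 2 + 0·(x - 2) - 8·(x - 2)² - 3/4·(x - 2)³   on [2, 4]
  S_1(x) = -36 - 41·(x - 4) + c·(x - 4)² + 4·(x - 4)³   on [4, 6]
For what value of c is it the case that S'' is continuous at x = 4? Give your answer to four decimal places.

S_0''(x) = -16 - 9/2·(x - 2), so S_0''(4) = -25. On the right, S_1''(4) = 2c, so c = -25/2.

-12.5000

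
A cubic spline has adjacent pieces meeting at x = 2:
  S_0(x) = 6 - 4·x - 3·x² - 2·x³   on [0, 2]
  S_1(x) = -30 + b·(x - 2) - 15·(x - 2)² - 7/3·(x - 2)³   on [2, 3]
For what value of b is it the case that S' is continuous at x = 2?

-40

S_0'(x) = -4 - 6·x - 6·x², so S_0'(2) = -40. On the right, S_1'(2) = b, so b = -40.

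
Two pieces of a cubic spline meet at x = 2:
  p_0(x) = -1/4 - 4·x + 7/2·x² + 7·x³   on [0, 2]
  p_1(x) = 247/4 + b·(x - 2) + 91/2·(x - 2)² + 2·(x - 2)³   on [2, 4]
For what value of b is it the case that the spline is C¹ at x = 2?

p_0'(x) = -4 + 7·x + 21·x², so p_0'(2) = 94. On the right, p_1'(2) = b, so b = 94.

94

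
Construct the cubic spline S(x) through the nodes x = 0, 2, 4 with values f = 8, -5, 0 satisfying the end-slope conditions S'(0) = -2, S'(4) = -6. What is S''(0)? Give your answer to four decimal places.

Put M_i = S'' at the i-th knot. Here h = (2, 2) and Δ = (-13/2, 5/2), so the interior equations h_(i-1)·M_(i-1) + 2(h_(i-1)+h_i)·M_i + h_i·M_(i+1) = 6(Δ_i − Δ_(i-1)) read
  2·M_0 + 8·M_1 + 2·M_2 = 6(Δ_1 - Δ_0) = 54
Clamped end conditions give two more equations: 2h_0·M_0 + h_0·M_1 = 6(Δ_0 - S'(0)) = -27 and h_1·M_1 + 2h_1·M_2 = 6(S'(4) - Δ_1) = -51.
Hence M_0 = -29/2, M_1 = 31/2, M_2 = -41/2.

-14.5000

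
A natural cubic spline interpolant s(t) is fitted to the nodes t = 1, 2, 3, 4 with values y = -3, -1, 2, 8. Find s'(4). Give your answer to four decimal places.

With m_i denoting the second derivative at x_i, h_i = 1, 1, 1, and Δ_i = (y_(i+1) − y_i)/h_i = 2, 3, 6:
  1·m_0 + 4·m_1 + 1·m_2 = 6(Δ_1 - Δ_0) = 6
  1·m_1 + 4·m_2 + 1·m_3 = 6(Δ_2 - Δ_1) = 18
Natural end conditions: m_0 = m_3 = 0.
Solving: m_0 = 0, m_1 = 2/5, m_2 = 22/5, m_3 = 0.
On [3, 4], s'(t) = b_2 + 2c_2·(t - 3) + 3d_2·(t - 3)² with b_2 = Δ_2 - h_2(2m_2 + m_3)/6 = 68/15, c_2 = m_2/2 = 11/5, d_2 = (m_3 - m_2)/(6h_2) = -11/15. So s'(4) = 101/15.

6.7333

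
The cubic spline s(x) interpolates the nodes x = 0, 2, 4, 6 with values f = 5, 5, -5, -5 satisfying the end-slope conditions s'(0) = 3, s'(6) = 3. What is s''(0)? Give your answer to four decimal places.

-2.4000

With M_i denoting the second derivative at x_i, h_i = 2, 2, 2, and Δ_i = (y_(i+1) − y_i)/h_i = 0, -5, 0:
  2·M_0 + 8·M_1 + 2·M_2 = 6(Δ_1 - Δ_0) = -30
  2·M_1 + 8·M_2 + 2·M_3 = 6(Δ_2 - Δ_1) = 30
Clamped end conditions give two more equations: 2h_0·M_0 + h_0·M_1 = 6(Δ_0 - s'(0)) = -18 and h_2·M_2 + 2h_2·M_3 = 6(s'(6) - Δ_2) = 18.
Solving: M_0 = -12/5, M_1 = -21/5, M_2 = 21/5, M_3 = 12/5.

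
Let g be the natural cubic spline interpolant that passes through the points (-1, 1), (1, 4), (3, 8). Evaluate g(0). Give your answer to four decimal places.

Write M_i for g''(x_i). With h_i = 2, 2 and divided differences Δ_i = 3/2, 2, the continuity of g' gives the tridiagonal system
  2·M_0 + 8·M_1 + 2·M_2 = 6(Δ_1 - Δ_0) = 3
Natural end conditions: M_0 = M_2 = 0.
Hence M_0 = 0, M_1 = 3/8, M_2 = 0.
On [-1, 1], g(t) = 1 + 11/8·(t + 1) + 0·(t + 1)² + 1/32·(t + 1)³.
With (t + 1) = 1: g(0) = 77/32.

2.4063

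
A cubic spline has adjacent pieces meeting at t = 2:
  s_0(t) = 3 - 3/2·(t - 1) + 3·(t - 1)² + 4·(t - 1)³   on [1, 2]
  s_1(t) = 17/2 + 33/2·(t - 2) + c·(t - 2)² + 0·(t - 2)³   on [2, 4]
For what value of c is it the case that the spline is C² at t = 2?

15

s_0''(t) = 6 + 24·(t - 1), so s_0''(2) = 30. On the right, s_1''(2) = 2c, so c = 15.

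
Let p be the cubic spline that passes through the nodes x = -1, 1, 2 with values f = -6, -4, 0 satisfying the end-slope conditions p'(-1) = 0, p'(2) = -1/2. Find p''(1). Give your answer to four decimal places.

6.3333

With M_i denoting the second derivative at x_i, h_i = 2, 1, and Δ_i = (y_(i+1) − y_i)/h_i = 1, 4:
  2·M_0 + 6·M_1 + 1·M_2 = 6(Δ_1 - Δ_0) = 18
Clamped end conditions give two more equations: 2h_0·M_0 + h_0·M_1 = 6(Δ_0 - p'(-1)) = 6 and h_1·M_1 + 2h_1·M_2 = 6(p'(2) - Δ_1) = -27.
Forward elimination and back-substitution give M_0 = -5/3, M_1 = 19/3, M_2 = -50/3.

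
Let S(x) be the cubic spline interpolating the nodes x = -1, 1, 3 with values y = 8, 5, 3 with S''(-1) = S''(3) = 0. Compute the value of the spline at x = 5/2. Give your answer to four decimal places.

3.4414

With M_i denoting the second derivative at x_i, h_i = 2, 2, and Δ_i = (y_(i+1) − y_i)/h_i = -3/2, -1:
  2·M_0 + 8·M_1 + 2·M_2 = 6(Δ_1 - Δ_0) = 3
Natural end conditions: M_0 = M_2 = 0.
Solving the tridiagonal system: M_0 = 0, M_1 = 3/8, M_2 = 0.
On [1, 3], S(x) = 5 - 5/4·(x - 1) + 3/16·(x - 1)² - 1/32·(x - 1)³.
With (x - 1) = 3/2: S(5/2) = 881/256.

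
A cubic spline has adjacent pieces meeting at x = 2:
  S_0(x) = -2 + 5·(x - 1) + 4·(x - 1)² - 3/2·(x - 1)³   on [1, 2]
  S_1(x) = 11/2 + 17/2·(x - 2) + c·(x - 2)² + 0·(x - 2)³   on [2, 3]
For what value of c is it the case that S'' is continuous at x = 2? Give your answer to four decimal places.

-0.5000

S_0''(x) = 8 - 9·(x - 1), so S_0''(2) = -1. On the right, S_1''(2) = 2c, so c = -1/2.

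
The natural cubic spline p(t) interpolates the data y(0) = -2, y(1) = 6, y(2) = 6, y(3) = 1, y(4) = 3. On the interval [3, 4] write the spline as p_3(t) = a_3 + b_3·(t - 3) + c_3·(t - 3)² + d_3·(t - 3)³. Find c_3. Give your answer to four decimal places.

6.2679

Put σ_i = p'' at the i-th knot. Here h = (1, 1, 1, 1) and Δ = (8, 0, -5, 2), so the interior equations h_(i-1)·σ_(i-1) + 2(h_(i-1)+h_i)·σ_i + h_i·σ_(i+1) = 6(Δ_i − Δ_(i-1)) read
  1·σ_0 + 4·σ_1 + 1·σ_2 = 6(Δ_1 - Δ_0) = -48
  1·σ_1 + 4·σ_2 + 1·σ_3 = 6(Δ_2 - Δ_1) = -30
  1·σ_2 + 4·σ_3 + 1·σ_4 = 6(Δ_3 - Δ_2) = 42
Natural end conditions: σ_0 = σ_4 = 0.
Forward elimination and back-substitution give σ_0 = 0, σ_1 = -279/28, σ_2 = -57/7, σ_3 = 351/28, σ_4 = 0.
On [3, 4], with p_3(t) = a_3 + b_3·(t - 3) + c_3·(t - 3)² + d_3·(t - 3)³: c_3 = σ_3/2 = 351/56, d_3 = (σ_4 - σ_3)/(6h_3) = -117/56, b_3 = Δ_3 - h_3(2σ_3 + σ_4)/6 = -61/28.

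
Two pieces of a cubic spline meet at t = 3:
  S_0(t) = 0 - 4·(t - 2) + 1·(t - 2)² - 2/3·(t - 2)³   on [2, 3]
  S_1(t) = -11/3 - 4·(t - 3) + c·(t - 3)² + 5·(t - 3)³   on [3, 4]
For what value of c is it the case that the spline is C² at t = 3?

-1

S_0''(t) = 2 - 4·(t - 2), so S_0''(3) = -2. On the right, S_1''(3) = 2c, so c = -1.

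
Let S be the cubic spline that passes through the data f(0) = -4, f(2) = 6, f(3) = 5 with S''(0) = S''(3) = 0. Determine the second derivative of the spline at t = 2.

-6

With M_i denoting the second derivative at x_i, h_i = 2, 1, and Δ_i = (y_(i+1) − y_i)/h_i = 5, -1:
  2·M_0 + 6·M_1 + 1·M_2 = 6(Δ_1 - Δ_0) = -36
Natural end conditions: M_0 = M_2 = 0.
Forward elimination and back-substitution give M_0 = 0, M_1 = -6, M_2 = 0.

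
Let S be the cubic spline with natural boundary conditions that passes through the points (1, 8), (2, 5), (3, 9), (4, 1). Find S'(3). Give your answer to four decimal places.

With m_i denoting the second derivative at x_i, h_i = 1, 1, 1, and Δ_i = (y_(i+1) − y_i)/h_i = -3, 4, -8:
  1·m_0 + 4·m_1 + 1·m_2 = 6(Δ_1 - Δ_0) = 42
  1·m_1 + 4·m_2 + 1·m_3 = 6(Δ_2 - Δ_1) = -72
Natural end conditions: m_0 = m_3 = 0.
Forward elimination and back-substitution give m_0 = 0, m_1 = 16, m_2 = -22, m_3 = 0.
On [3, 4], S'(x) = b_2 + 2c_2·(x - 3) + 3d_2·(x - 3)² with b_2 = Δ_2 - h_2(2m_2 + m_3)/6 = -2/3, c_2 = m_2/2 = -11, d_2 = (m_3 - m_2)/(6h_2) = 11/3. So S'(3) = -2/3.

-0.6667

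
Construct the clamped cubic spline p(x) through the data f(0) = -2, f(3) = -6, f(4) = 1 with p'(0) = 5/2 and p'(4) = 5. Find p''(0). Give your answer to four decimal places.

Let σ_i = p''(x_i). Step sizes h_i = 3, 1; slopes of the chords Δ_i = (y_(i+1) - y_i)/h_i = -4/3, 7.
  3·σ_0 + 8·σ_1 + 1·σ_2 = 6(Δ_1 - Δ_0) = 50
Clamped end conditions give two more equations: 2h_0·σ_0 + h_0·σ_1 = 6(Δ_0 - p'(0)) = -23 and h_1·σ_1 + 2h_1·σ_2 = 6(p'(4) - Δ_1) = -12.
Hence σ_0 = -227/24, σ_1 = 45/4, σ_2 = -93/8.

-9.4583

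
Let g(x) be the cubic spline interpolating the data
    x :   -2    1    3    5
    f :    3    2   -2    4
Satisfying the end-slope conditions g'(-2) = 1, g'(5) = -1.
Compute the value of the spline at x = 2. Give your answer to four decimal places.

-1.0946

With σ_i denoting the second derivative at x_i, h_i = 3, 2, 2, and Δ_i = (y_(i+1) − y_i)/h_i = -1/3, -2, 3:
  3·σ_0 + 10·σ_1 + 2·σ_2 = 6(Δ_1 - Δ_0) = -10
  2·σ_1 + 8·σ_2 + 2·σ_3 = 6(Δ_2 - Δ_1) = 30
Clamped end conditions give two more equations: 2h_0·σ_0 + h_0·σ_1 = 6(Δ_0 - g'(-2)) = -8 and h_2·σ_2 + 2h_2·σ_3 = 6(g'(5) - Δ_2) = -24.
Hence σ_0 = -22/111, σ_1 = -84/37, σ_2 = 246/37, σ_3 = -345/37.
On [1, 3], g(x) = 2 - 100/37·(x - 1) - 42/37·(x - 1)² + 55/74·(x - 1)³.
With (x - 1) = 1: g(2) = -81/74.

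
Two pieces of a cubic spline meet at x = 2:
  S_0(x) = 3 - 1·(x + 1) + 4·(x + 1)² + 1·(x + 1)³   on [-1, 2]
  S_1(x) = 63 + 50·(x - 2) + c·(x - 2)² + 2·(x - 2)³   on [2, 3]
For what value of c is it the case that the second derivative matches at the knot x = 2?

13

S_0''(x) = 8 + 6·(x + 1), so S_0''(2) = 26. On the right, S_1''(2) = 2c, so c = 13.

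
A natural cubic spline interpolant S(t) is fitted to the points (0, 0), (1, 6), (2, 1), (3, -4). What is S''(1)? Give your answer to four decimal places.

-17.6000

Put M_i = S'' at the i-th knot. Here h = (1, 1, 1) and Δ = (6, -5, -5), so the interior equations h_(i-1)·M_(i-1) + 2(h_(i-1)+h_i)·M_i + h_i·M_(i+1) = 6(Δ_i − Δ_(i-1)) read
  1·M_0 + 4·M_1 + 1·M_2 = 6(Δ_1 - Δ_0) = -66
  1·M_1 + 4·M_2 + 1·M_3 = 6(Δ_2 - Δ_1) = 0
Natural end conditions: M_0 = M_3 = 0.
Solving: M_0 = 0, M_1 = -88/5, M_2 = 22/5, M_3 = 0.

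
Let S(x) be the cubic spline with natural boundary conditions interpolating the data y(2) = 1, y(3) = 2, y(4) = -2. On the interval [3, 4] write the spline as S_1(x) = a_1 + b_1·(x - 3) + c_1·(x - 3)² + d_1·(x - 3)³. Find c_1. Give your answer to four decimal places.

With M_i denoting the second derivative at x_i, h_i = 1, 1, and Δ_i = (y_(i+1) − y_i)/h_i = 1, -4:
  1·M_0 + 4·M_1 + 1·M_2 = 6(Δ_1 - Δ_0) = -30
Natural end conditions: M_0 = M_2 = 0.
Solving the tridiagonal system: M_0 = 0, M_1 = -15/2, M_2 = 0.
On [3, 4], with S_1(x) = a_1 + b_1·(x - 3) + c_1·(x - 3)² + d_1·(x - 3)³: c_1 = M_1/2 = -15/4, d_1 = (M_2 - M_1)/(6h_1) = 5/4, b_1 = Δ_1 - h_1(2M_1 + M_2)/6 = -3/2.

-3.7500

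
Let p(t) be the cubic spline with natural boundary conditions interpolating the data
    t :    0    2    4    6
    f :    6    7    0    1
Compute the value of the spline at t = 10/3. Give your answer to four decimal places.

Put M_i = p'' at the i-th knot. Here h = (2, 2, 2) and Δ = (1/2, -7/2, 1/2), so the interior equations h_(i-1)·M_(i-1) + 2(h_(i-1)+h_i)·M_i + h_i·M_(i+1) = 6(Δ_i − Δ_(i-1)) read
  2·M_0 + 8·M_1 + 2·M_2 = 6(Δ_1 - Δ_0) = -24
  2·M_1 + 8·M_2 + 2·M_3 = 6(Δ_2 - Δ_1) = 24
Natural end conditions: M_0 = M_3 = 0.
Hence M_0 = 0, M_1 = -4, M_2 = 4, M_3 = 0.
On [2, 4], p(t) = 7 - 13/6·(t - 2) - 2·(t - 2)² + 2/3·(t - 2)³.
With (t - 2) = 4/3: p(10/3) = 173/81.

2.1358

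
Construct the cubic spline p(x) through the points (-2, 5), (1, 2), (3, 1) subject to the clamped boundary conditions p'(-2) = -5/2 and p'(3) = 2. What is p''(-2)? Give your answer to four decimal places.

2.1000

Write M_i for p''(x_i). With h_i = 3, 2 and divided differences Δ_i = -1, -1/2, the continuity of p' gives the tridiagonal system
  3·M_0 + 10·M_1 + 2·M_2 = 6(Δ_1 - Δ_0) = 3
Clamped end conditions give two more equations: 2h_0·M_0 + h_0·M_1 = 6(Δ_0 - p'(-2)) = 9 and h_1·M_1 + 2h_1·M_2 = 6(p'(3) - Δ_1) = 15.
Solving: M_0 = 21/10, M_1 = -6/5, M_2 = 87/20.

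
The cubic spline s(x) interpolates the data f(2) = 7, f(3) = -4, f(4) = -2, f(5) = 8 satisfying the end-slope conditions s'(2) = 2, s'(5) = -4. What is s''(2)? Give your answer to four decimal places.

With M_i denoting the second derivative at x_i, h_i = 1, 1, 1, and Δ_i = (y_(i+1) − y_i)/h_i = -11, 2, 10:
  1·M_0 + 4·M_1 + 1·M_2 = 6(Δ_1 - Δ_0) = 78
  1·M_1 + 4·M_2 + 1·M_3 = 6(Δ_2 - Δ_1) = 48
Clamped end conditions give two more equations: 2h_0·M_0 + h_0·M_1 = 6(Δ_0 - s'(2)) = -78 and h_2·M_2 + 2h_2·M_3 = 6(s'(5) - Δ_2) = -84.
Forward elimination and back-substitution give M_0 = -266/5, M_1 = 142/5, M_2 = 88/5, M_3 = -254/5.

-53.2000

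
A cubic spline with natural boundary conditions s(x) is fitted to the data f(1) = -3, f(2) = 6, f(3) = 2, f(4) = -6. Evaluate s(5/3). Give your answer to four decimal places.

4.1852

Write M_i for s''(x_i). With h_i = 1, 1, 1 and divided differences Δ_i = 9, -4, -8, the continuity of s' gives the tridiagonal system
  1·M_0 + 4·M_1 + 1·M_2 = 6(Δ_1 - Δ_0) = -78
  1·M_1 + 4·M_2 + 1·M_3 = 6(Δ_2 - Δ_1) = -24
Natural end conditions: M_0 = M_3 = 0.
Forward elimination and back-substitution give M_0 = 0, M_1 = -96/5, M_2 = -6/5, M_3 = 0.
On [1, 2], s(x) = -3 + 61/5·(x - 1) + 0·(x - 1)² - 16/5·(x - 1)³.
With (x - 1) = 2/3: s(5/3) = 113/27.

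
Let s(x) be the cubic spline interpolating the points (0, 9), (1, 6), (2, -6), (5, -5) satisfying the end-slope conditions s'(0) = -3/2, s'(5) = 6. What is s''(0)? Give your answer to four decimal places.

4.2069

With M_i denoting the second derivative at x_i, h_i = 1, 1, 3, and Δ_i = (y_(i+1) − y_i)/h_i = -3, -12, 1/3:
  1·M_0 + 4·M_1 + 1·M_2 = 6(Δ_1 - Δ_0) = -54
  1·M_1 + 8·M_2 + 3·M_3 = 6(Δ_2 - Δ_1) = 74
Clamped end conditions give two more equations: 2h_0·M_0 + h_0·M_1 = 6(Δ_0 - s'(0)) = -9 and h_2·M_2 + 2h_2·M_3 = 6(s'(5) - Δ_2) = 34.
Hence M_0 = 122/29, M_1 = -505/29, M_2 = 332/29, M_3 = -5/87.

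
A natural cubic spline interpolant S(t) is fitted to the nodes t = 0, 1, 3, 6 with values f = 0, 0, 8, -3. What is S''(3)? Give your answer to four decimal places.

-5.7857

Write σ_i for S''(x_i). With h_i = 1, 2, 3 and divided differences Δ_i = 0, 4, -11/3, the continuity of S' gives the tridiagonal system
  1·σ_0 + 6·σ_1 + 2·σ_2 = 6(Δ_1 - Δ_0) = 24
  2·σ_1 + 10·σ_2 + 3·σ_3 = 6(Δ_2 - Δ_1) = -46
Natural end conditions: σ_0 = σ_3 = 0.
Hence σ_0 = 0, σ_1 = 83/14, σ_2 = -81/14, σ_3 = 0.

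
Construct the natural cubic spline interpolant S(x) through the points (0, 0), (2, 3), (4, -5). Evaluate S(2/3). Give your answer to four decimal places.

1.8148

Write m_i for S''(x_i). With h_i = 2, 2 and divided differences Δ_i = 3/2, -4, the continuity of S' gives the tridiagonal system
  2·m_0 + 8·m_1 + 2·m_2 = 6(Δ_1 - Δ_0) = -33
Natural end conditions: m_0 = m_2 = 0.
Solving: m_0 = 0, m_1 = -33/8, m_2 = 0.
On [0, 2], S(x) = 0 + 23/8·x + 0·x² - 11/32·x³.
With x = 2/3: S(2/3) = 49/27.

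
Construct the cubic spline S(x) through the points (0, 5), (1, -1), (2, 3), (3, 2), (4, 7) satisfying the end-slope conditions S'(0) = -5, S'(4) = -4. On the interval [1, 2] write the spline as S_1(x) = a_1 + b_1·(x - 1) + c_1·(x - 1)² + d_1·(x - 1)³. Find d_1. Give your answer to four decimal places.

Put m_i = S'' at the i-th knot. Here h = (1, 1, 1, 1) and Δ = (-6, 4, -1, 5), so the interior equations h_(i-1)·m_(i-1) + 2(h_(i-1)+h_i)·m_i + h_i·m_(i+1) = 6(Δ_i − Δ_(i-1)) read
  1·m_0 + 4·m_1 + 1·m_2 = 6(Δ_1 - Δ_0) = 60
  1·m_1 + 4·m_2 + 1·m_3 = 6(Δ_2 - Δ_1) = -30
  1·m_2 + 4·m_3 + 1·m_4 = 6(Δ_3 - Δ_2) = 36
Clamped end conditions give two more equations: 2h_0·m_0 + h_0·m_1 = 6(Δ_0 - S'(0)) = -6 and h_3·m_3 + 2h_3·m_4 = 6(S'(4) - Δ_3) = -54.
Solving the tridiagonal system: m_0 = -59/4, m_1 = 47/2, m_2 = -77/4, m_3 = 47/2, m_4 = -155/4.
On [1, 2], with S_1(x) = a_1 + b_1·(x - 1) + c_1·(x - 1)² + d_1·(x - 1)³: c_1 = m_1/2 = 47/4, d_1 = (m_2 - m_1)/(6h_1) = -57/8, b_1 = Δ_1 - h_1(2m_1 + m_2)/6 = -5/8.

-7.1250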